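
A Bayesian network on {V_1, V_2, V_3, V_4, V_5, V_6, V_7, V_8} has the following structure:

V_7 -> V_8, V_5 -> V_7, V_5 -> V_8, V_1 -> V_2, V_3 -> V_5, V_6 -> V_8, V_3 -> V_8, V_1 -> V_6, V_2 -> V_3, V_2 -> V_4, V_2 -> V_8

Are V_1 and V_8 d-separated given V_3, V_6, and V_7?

No

Enumerating the 5 paths from V_1 to V_8 and testing each for blocking by {V_3, V_6, V_7}:
  1. V_1 → V_2 → V_8 — V_2:chain[open] ⇒ active
  2. V_1 → V_2 → V_3 → V_5 → V_7 → V_8 — V_2:chain[open]; V_3:chain[blocks]; V_5:chain[open]; V_7:chain[blocks] ⇒ blocked
  3. V_1 → V_2 → V_3 → V_5 → V_8 — V_2:chain[open]; V_3:chain[blocks]; V_5:chain[open] ⇒ blocked
  4. V_1 → V_2 → V_3 → V_8 — V_2:chain[open]; V_3:chain[blocks] ⇒ blocked
  5. V_1 → V_6 → V_8 — V_6:chain[blocks] ⇒ blocked
Since the path V_1 → V_2 → V_8 is active, V_1 and V_8 are not d-separated given {V_3, V_6, V_7}.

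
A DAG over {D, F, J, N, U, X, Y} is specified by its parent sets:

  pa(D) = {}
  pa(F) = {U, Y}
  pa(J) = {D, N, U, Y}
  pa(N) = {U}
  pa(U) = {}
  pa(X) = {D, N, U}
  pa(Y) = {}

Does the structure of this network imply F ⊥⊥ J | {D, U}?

There are 6 undirected paths between F and J; checking each against the conditioning set {D, U}:
Path 1: F ← Y → J
  Y is a fork and Y is not conditioned on — no node blocks this path, so it is active.
Path 2: F ← U → X ← D → J
  U is a fork here and U is conditioned on, so the path is blocked at U.
Path 3: F ← U → X ← N → J
  U is a fork here and U is conditioned on, so the path is blocked at U.
Path 4: F ← U → J
  U is a fork here and U is conditioned on, so the path is blocked at U.
Path 5: F ← U → N → X ← D → J
  U is a fork here and U is conditioned on, so the path is blocked at U.
Path 6: F ← U → N → J
  U is a fork here and U is conditioned on, so the path is blocked at U.
Since the path F ← Y → J is active, F and J are not d-separated given {D, U}.

No — F and J are not d-separated given {D, U}.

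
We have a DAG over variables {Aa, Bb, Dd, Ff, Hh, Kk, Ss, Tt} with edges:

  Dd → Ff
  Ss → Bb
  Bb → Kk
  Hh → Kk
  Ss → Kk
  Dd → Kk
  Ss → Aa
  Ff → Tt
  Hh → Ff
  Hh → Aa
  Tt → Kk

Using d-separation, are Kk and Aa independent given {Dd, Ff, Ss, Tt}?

No — Kk and Aa are not d-separated given {Dd, Ff, Ss, Tt}.

We examine all 5 paths between Kk and Aa:
Path 1: Kk ← Bb ← Ss → Aa
  Ss is a fork here and Ss is conditioned on, so the path is blocked at Ss.
Path 2: Kk ← Dd → Ff ← Hh → Aa
  Dd is a fork here and Dd is conditioned on, so the path is blocked at Dd.
Path 3: Kk ← Tt ← Ff ← Hh → Aa
  Tt is a chain here and Tt is conditioned on, so the path is blocked at Tt.
Path 4: Kk ← Ss → Aa
  Ss is a fork here and Ss is conditioned on, so the path is blocked at Ss.
Path 5: Kk ← Hh → Aa
  Hh is a fork and Hh is not conditioned on — no node blocks this path, so it is active.
Because an active path exists, Kk and Aa are not d-separated.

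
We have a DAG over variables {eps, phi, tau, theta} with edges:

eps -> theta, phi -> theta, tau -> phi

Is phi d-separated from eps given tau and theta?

There is one path between phi and eps:
  1. phi → theta ← eps — theta:collider[open] ⇒ active
At least one path is unblocked, so d-separation fails.

No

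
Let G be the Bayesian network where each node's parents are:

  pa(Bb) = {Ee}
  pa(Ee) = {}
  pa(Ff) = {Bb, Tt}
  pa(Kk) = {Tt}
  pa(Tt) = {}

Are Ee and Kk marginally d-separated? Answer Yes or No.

Yes — Ee and Kk are d-separated given ∅.

Only one path connects Ee and Kk:
  1. Ee → Bb → Ff ← Tt → Kk — Bb:chain[open]; Ff:collider[blocks]; Tt:fork[open] ⇒ blocked
All paths are blocked; Ee ⊥ Kk | ∅ holds.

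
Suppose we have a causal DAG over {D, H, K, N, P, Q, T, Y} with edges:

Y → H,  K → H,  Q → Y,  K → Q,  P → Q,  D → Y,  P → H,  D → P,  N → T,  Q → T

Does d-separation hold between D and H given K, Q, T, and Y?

There are 6 undirected paths between D and H; checking each against the conditioning set {K, Q, T, Y}:
Path 1: D → Y → H
  Y is a chain here and Y is conditioned on, so the path is blocked at Y.
Path 2: D → Y ← Q ← K → H
  Q is a chain here and Q is conditioned on, so the path is blocked at Q.
Path 3: D → Y ← Q ← P → H
  Q is a chain here and Q is conditioned on, so the path is blocked at Q.
Path 4: D → P → H
  P is a chain and P is not conditioned on — no node blocks this path, so it is active.
Path 5: D → P → Q → Y → H
  Q is a chain here and Q is conditioned on, so the path is blocked at Q.
Path 6: D → P → Q ← K → H
  K is a fork here and K is conditioned on, so the path is blocked at K.
Since the path D → P → H is active, D and H are not d-separated given {K, Q, T, Y}.

No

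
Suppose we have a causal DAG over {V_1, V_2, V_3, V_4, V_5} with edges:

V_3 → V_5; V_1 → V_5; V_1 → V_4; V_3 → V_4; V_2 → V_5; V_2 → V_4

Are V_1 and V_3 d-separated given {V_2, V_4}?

No

Enumerating the 4 paths from V_1 to V_3 and testing each for blocking by {V_2, V_4}:
Path 1: V_1 → V_5 ← V_3
  V_5 is a collider here and neither V_5 nor any of its descendants is conditioned on, so the collider stays closed — the path is blocked at V_5.
Path 2: V_1 → V_5 ← V_2 → V_4 ← V_3
  V_5 is a collider here and neither V_5 nor any of its descendants is conditioned on, so the collider stays closed — the path is blocked at V_5.
Path 3: V_1 → V_4 ← V_3
  V_4 is a collider and V_4 is conditioned on, which opens it — no node blocks this path, so it is active.
Path 4: V_1 → V_4 ← V_2 → V_5 ← V_3
  V_2 is a fork here and V_2 is conditioned on, so the path is blocked at V_2.
Because an active path exists, V_1 and V_3 are not d-separated.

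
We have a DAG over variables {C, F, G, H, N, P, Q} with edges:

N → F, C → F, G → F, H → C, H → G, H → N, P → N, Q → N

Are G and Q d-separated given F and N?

4 paths connect G and Q; each must be blocked for d-separation to hold:
  1. G → F ← N ← Q — F:collider[open]; N:chain[blocks] ⇒ blocked
  2. G → F ← C ← H → N ← Q — F:collider[open]; C:chain[open]; H:fork[open]; N:collider[open] ⇒ active
  3. G ← H → N ← Q — H:fork[open]; N:collider[open] ⇒ active
  4. G ← H → C → F ← N ← Q — H:fork[open]; C:chain[open]; F:collider[open]; N:chain[blocks] ⇒ blocked
Since the path G → F ← C ← H → N ← Q is active, G and Q are not d-separated given {F, N}.

No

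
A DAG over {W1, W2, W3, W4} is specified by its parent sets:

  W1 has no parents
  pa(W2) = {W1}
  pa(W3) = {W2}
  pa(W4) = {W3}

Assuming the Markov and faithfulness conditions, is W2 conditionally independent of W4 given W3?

Only one path connects W2 and W4:
Path 1: W2 → W3 → W4
  W3 is a chain here and W3 is conditioned on, so the path is blocked at W3.
Since every path is blocked, d-separation holds.

Yes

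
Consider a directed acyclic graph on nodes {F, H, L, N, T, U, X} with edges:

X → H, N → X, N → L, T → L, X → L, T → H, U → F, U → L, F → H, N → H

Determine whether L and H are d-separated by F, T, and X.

There are 6 undirected paths between L and H; checking each against the conditioning set {F, T, X}:
Path 1: L ← U → F → H
  F is a chain here and F is conditioned on, so the path is blocked at F.
Path 2: L ← N → X → H
  X is a chain here and X is conditioned on, so the path is blocked at X.
Path 3: L ← N → H
  N is a fork and N is not conditioned on — no node blocks this path, so it is active.
Path 4: L ← T → H
  T is a fork here and T is conditioned on, so the path is blocked at T.
Path 5: L ← X ← N → H
  X is a chain here and X is conditioned on, so the path is blocked at X.
Path 6: L ← X → H
  X is a fork here and X is conditioned on, so the path is blocked at X.
Since the path L ← N → H is active, L and H are not d-separated given {F, T, X}.

No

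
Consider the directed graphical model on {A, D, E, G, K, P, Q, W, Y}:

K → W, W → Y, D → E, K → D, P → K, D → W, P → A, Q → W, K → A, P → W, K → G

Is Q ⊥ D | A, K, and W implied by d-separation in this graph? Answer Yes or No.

No

There are 4 undirected paths between Q and D; checking each against the conditioning set {A, K, W}:
  1. Q → W ← P → A ← K → D — W:collider[open]; P:fork[open]; A:collider[open]; K:fork[blocks] ⇒ blocked
  2. Q → W ← P → K → D — W:collider[open]; P:fork[open]; K:chain[blocks] ⇒ blocked
  3. Q → W ← D — W:collider[open] ⇒ active
  4. Q → W ← K → D — W:collider[open]; K:fork[blocks] ⇒ blocked
At least one path is unblocked, so d-separation fails.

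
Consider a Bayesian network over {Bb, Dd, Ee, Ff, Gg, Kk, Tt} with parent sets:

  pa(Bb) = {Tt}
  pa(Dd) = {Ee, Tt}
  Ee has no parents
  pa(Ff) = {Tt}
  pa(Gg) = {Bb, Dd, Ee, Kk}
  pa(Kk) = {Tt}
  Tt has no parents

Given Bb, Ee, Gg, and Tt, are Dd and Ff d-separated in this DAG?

Yes

There are 5 undirected paths between Dd and Ff; checking each against the conditioning set {Bb, Ee, Gg, Tt}:
  1. Dd ← Ee → Gg ← Kk ← Tt → Ff — Ee:fork[blocks]; Gg:collider[open]; Kk:chain[open]; Tt:fork[blocks] ⇒ blocked
  2. Dd ← Ee → Gg ← Bb ← Tt → Ff — Ee:fork[blocks]; Gg:collider[open]; Bb:chain[blocks]; Tt:fork[blocks] ⇒ blocked
  3. Dd → Gg ← Kk ← Tt → Ff — Gg:collider[open]; Kk:chain[open]; Tt:fork[blocks] ⇒ blocked
  4. Dd → Gg ← Bb ← Tt → Ff — Gg:collider[open]; Bb:chain[blocks]; Tt:fork[blocks] ⇒ blocked
  5. Dd ← Tt → Ff — Tt:fork[blocks] ⇒ blocked
All paths are blocked; Dd ⊥ Ff | {Bb, Ee, Gg, Tt} holds.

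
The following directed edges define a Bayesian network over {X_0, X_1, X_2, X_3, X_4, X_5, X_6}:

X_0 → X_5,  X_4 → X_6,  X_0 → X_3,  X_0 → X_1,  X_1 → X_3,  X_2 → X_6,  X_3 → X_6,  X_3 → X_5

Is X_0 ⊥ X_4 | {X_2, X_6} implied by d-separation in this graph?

No

Enumerating the 3 paths from X_0 to X_4 and testing each for blocking by {X_2, X_6}:
  1. X_0 → X_1 → X_3 → X_6 ← X_4 — X_1:chain[open]; X_3:chain[open]; X_6:collider[open] ⇒ active
  2. X_0 → X_3 → X_6 ← X_4 — X_3:chain[open]; X_6:collider[open] ⇒ active
  3. X_0 → X_5 ← X_3 → X_6 ← X_4 — X_5:collider[blocks]; X_3:fork[open]; X_6:collider[open] ⇒ blocked
At least one path is unblocked, so d-separation fails.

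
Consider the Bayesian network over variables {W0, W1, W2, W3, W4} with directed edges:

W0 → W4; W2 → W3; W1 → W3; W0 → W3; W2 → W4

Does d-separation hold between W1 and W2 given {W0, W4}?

Yes — W1 and W2 are d-separated given {W0, W4}.

Enumerating the 2 paths from W1 to W2 and testing each for blocking by {W0, W4}:
Path 1: W1 → W3 ← W0 → W4 ← W2
  W3 is a collider here and neither W3 nor any of its descendants is conditioned on, so the collider stays closed — the path is blocked at W3.
Path 2: W1 → W3 ← W2
  W3 is a collider here and neither W3 nor any of its descendants is conditioned on, so the collider stays closed — the path is blocked at W3.
Since every path is blocked, d-separation holds.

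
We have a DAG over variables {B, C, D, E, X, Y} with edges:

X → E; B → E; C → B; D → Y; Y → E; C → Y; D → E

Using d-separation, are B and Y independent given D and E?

No — B and Y are not d-separated given {D, E}.

3 paths connect B and Y; each must be blocked for d-separation to hold:
Path 1: B ← C → Y
  C is a fork and C is not conditioned on — no node blocks this path, so it is active.
Path 2: B → E ← D → Y
  D is a fork here and D is conditioned on, so the path is blocked at D.
Path 3: B → E ← Y
  E is a collider and E is conditioned on, which opens it — no node blocks this path, so it is active.
At least one path is unblocked, so d-separation fails.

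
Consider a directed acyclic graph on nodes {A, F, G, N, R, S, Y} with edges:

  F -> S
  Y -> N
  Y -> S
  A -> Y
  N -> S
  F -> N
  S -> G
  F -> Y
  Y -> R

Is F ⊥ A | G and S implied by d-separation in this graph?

No

There are 5 undirected paths between F and A; checking each against the conditioning set {G, S}:
  1. F → N ← Y ← A — N:collider[open]; Y:chain[open] ⇒ active
  2. F → N → S ← Y ← A — N:chain[open]; S:collider[open]; Y:chain[open] ⇒ active
  3. F → Y ← A — Y:collider[open] ⇒ active
  4. F → S ← N ← Y ← A — S:collider[open]; N:chain[open]; Y:chain[open] ⇒ active
  5. F → S ← Y ← A — S:collider[open]; Y:chain[open] ⇒ active
At least one path is unblocked, so d-separation fails.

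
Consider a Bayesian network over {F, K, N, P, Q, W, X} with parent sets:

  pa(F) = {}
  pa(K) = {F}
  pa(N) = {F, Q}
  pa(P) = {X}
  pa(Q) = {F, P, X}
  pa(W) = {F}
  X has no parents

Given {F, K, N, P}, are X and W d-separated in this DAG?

Yes — X and W are d-separated given {F, K, N, P}.

Enumerating the 4 paths from X to W and testing each for blocking by {F, K, N, P}:
  1. X → Q ← F → W — Q:collider[open]; F:fork[blocks] ⇒ blocked
  2. X → Q → N ← F → W — Q:chain[open]; N:collider[open]; F:fork[blocks] ⇒ blocked
  3. X → P → Q ← F → W — P:chain[blocks]; Q:collider[open]; F:fork[blocks] ⇒ blocked
  4. X → P → Q → N ← F → W — P:chain[blocks]; Q:chain[open]; N:collider[open]; F:fork[blocks] ⇒ blocked
Since every path is blocked, d-separation holds.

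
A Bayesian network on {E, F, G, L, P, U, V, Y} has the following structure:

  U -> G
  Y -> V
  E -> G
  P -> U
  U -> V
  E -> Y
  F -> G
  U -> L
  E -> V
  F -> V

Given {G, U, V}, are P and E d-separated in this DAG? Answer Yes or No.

Yes

Enumerating the 6 paths from P to E and testing each for blocking by {G, U, V}:
Path 1: P → U → G ← E
  U is a chain here and U is conditioned on, so the path is blocked at U.
Path 2: P → U → G ← F → V ← E
  U is a chain here and U is conditioned on, so the path is blocked at U.
Path 3: P → U → G ← F → V ← Y ← E
  U is a chain here and U is conditioned on, so the path is blocked at U.
Path 4: P → U → V ← E
  U is a chain here and U is conditioned on, so the path is blocked at U.
Path 5: P → U → V ← F → G ← E
  U is a chain here and U is conditioned on, so the path is blocked at U.
Path 6: P → U → V ← Y ← E
  U is a chain here and U is conditioned on, so the path is blocked at U.
Since every path is blocked, d-separation holds.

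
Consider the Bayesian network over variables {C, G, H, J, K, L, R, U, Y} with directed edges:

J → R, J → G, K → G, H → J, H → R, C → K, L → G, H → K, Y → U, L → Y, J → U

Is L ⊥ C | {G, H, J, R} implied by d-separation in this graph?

No

We examine all 6 paths between L and C:
  1. L → Y → U ← J ← H → K ← C — Y:chain[open]; U:collider[blocks]; J:chain[blocks]; H:fork[blocks]; K:collider[open] ⇒ blocked
  2. L → Y → U ← J → G ← K ← C — Y:chain[open]; U:collider[blocks]; J:fork[blocks]; G:collider[open]; K:chain[open] ⇒ blocked
  3. L → Y → U ← J → R ← H → K ← C — Y:chain[open]; U:collider[blocks]; J:fork[blocks]; R:collider[open]; H:fork[blocks]; K:collider[open] ⇒ blocked
  4. L → G ← K ← C — G:collider[open]; K:chain[open] ⇒ active
  5. L → G ← J ← H → K ← C — G:collider[open]; J:chain[blocks]; H:fork[blocks]; K:collider[open] ⇒ blocked
  6. L → G ← J → R ← H → K ← C — G:collider[open]; J:fork[blocks]; R:collider[open]; H:fork[blocks]; K:collider[open] ⇒ blocked
At least one path is unblocked, so d-separation fails.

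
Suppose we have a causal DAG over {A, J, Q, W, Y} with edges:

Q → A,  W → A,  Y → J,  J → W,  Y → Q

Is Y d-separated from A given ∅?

No — Y and A are not d-separated given ∅.

There are 2 undirected paths between Y and A; checking each against the conditioning set ∅:
Path 1: Y → Q → A
  Q is a chain and Q is not conditioned on — no node blocks this path, so it is active.
Path 2: Y → J → W → A
  J is a chain and J is not conditioned on; W is a chain and W is not conditioned on — no node blocks this path, so it is active.
Since the path Y → Q → A is active, Y and A are not d-separated given ∅.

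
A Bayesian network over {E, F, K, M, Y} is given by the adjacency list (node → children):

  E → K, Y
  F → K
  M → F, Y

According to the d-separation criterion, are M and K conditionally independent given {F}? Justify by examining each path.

Enumerating the 2 paths from M to K and testing each for blocking by {F}:
Path 1: M → Y ← E → K
  Y is a collider here and neither Y nor any of its descendants is conditioned on, so the collider stays closed — the path is blocked at Y.
Path 2: M → F → K
  F is a chain here and F is conditioned on, so the path is blocked at F.
Every path is blocked, so M and K are d-separated given {F}.

Yes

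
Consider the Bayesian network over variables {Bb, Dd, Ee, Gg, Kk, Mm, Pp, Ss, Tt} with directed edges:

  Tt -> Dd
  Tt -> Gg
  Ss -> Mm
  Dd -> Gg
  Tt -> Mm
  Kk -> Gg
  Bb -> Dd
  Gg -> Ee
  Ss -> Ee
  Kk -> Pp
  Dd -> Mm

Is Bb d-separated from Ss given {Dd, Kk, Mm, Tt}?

We examine all 6 paths between Bb and Ss:
Path 1: Bb → Dd ← Tt → Mm ← Ss
  Tt is a fork here and Tt is conditioned on, so the path is blocked at Tt.
Path 2: Bb → Dd ← Tt → Gg → Ee ← Ss
  Tt is a fork here and Tt is conditioned on, so the path is blocked at Tt.
Path 3: Bb → Dd → Mm ← Tt → Gg → Ee ← Ss
  Dd is a chain here and Dd is conditioned on, so the path is blocked at Dd.
Path 4: Bb → Dd → Mm ← Ss
  Dd is a chain here and Dd is conditioned on, so the path is blocked at Dd.
Path 5: Bb → Dd → Gg ← Tt → Mm ← Ss
  Dd is a chain here and Dd is conditioned on, so the path is blocked at Dd.
Path 6: Bb → Dd → Gg → Ee ← Ss
  Dd is a chain here and Dd is conditioned on, so the path is blocked at Dd.
All paths are blocked; Bb ⊥ Ss | {Dd, Kk, Mm, Tt} holds.

Yes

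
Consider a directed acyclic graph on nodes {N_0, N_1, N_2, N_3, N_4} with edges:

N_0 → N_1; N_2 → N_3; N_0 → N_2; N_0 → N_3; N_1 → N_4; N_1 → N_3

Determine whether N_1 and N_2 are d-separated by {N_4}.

No

Enumerating the 4 paths from N_1 to N_2 and testing each for blocking by {N_4}:
Path 1: N_1 ← N_0 → N_3 ← N_2
  N_3 is a collider here and neither N_3 nor any of its descendants is conditioned on, so the collider stays closed — the path is blocked at N_3.
Path 2: N_1 ← N_0 → N_2
  N_0 is a fork and N_0 is not conditioned on — no node blocks this path, so it is active.
Path 3: N_1 → N_3 ← N_0 → N_2
  N_3 is a collider here and neither N_3 nor any of its descendants is conditioned on, so the collider stays closed — the path is blocked at N_3.
Path 4: N_1 → N_3 ← N_2
  N_3 is a collider here and neither N_3 nor any of its descendants is conditioned on, so the collider stays closed — the path is blocked at N_3.
Since the path N_1 ← N_0 → N_2 is active, N_1 and N_2 are not d-separated given {N_4}.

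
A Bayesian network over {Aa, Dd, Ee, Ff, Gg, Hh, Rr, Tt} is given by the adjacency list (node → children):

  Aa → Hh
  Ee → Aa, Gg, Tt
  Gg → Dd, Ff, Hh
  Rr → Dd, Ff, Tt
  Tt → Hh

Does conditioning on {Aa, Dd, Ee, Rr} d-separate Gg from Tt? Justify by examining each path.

Yes

We examine all 6 paths between Gg and Tt:
Path 1: Gg → Hh ← Aa ← Ee → Tt
  Hh is a collider here and neither Hh nor any of its descendants is conditioned on, so the collider stays closed — the path is blocked at Hh.
Path 2: Gg → Hh ← Tt
  Hh is a collider here and neither Hh nor any of its descendants is conditioned on, so the collider stays closed — the path is blocked at Hh.
Path 3: Gg ← Ee → Aa → Hh ← Tt
  Ee is a fork here and Ee is conditioned on, so the path is blocked at Ee.
Path 4: Gg ← Ee → Tt
  Ee is a fork here and Ee is conditioned on, so the path is blocked at Ee.
Path 5: Gg → Dd ← Rr → Tt
  Rr is a fork here and Rr is conditioned on, so the path is blocked at Rr.
Path 6: Gg → Ff ← Rr → Tt
  Ff is a collider here and neither Ff nor any of its descendants is conditioned on, so the collider stays closed — the path is blocked at Ff.
Since every path is blocked, d-separation holds.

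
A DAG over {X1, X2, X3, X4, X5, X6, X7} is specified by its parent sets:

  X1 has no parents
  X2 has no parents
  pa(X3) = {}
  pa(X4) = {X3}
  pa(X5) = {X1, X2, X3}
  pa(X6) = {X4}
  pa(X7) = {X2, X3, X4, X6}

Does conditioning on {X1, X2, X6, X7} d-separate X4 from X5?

No

6 paths connect X4 and X5; each must be blocked for d-separation to hold:
Path 1: X4 → X7 ← X2 → X5
  X2 is a fork here and X2 is conditioned on, so the path is blocked at X2.
Path 2: X4 → X7 ← X3 → X5
  X7 is a collider and X7 is conditioned on, which opens it; X3 is a fork and X3 is not conditioned on — no node blocks this path, so it is active.
Path 3: X4 → X6 → X7 ← X2 → X5
  X6 is a chain here and X6 is conditioned on, so the path is blocked at X6.
Path 4: X4 → X6 → X7 ← X3 → X5
  X6 is a chain here and X6 is conditioned on, so the path is blocked at X6.
Path 5: X4 ← X3 → X5
  X3 is a fork and X3 is not conditioned on — no node blocks this path, so it is active.
Path 6: X4 ← X3 → X7 ← X2 → X5
  X2 is a fork here and X2 is conditioned on, so the path is blocked at X2.
Since the path X4 → X7 ← X3 → X5 is active, X4 and X5 are not d-separated given {X1, X2, X6, X7}.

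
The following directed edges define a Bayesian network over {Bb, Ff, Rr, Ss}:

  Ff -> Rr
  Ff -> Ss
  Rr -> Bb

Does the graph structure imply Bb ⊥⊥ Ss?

The only undirected path from Bb to Ss is:
Path 1: Bb ← Rr ← Ff → Ss
  Rr is a chain and Rr is not conditioned on; Ff is a fork and Ff is not conditioned on — no node blocks this path, so it is active.
At least one path is unblocked, so d-separation fails.

No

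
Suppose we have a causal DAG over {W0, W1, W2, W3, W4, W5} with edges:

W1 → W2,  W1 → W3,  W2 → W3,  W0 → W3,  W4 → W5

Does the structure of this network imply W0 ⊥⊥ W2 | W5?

Yes

There are 2 undirected paths between W0 and W2; checking each against the conditioning set {W5}:
  1. W0 → W3 ← W2 — W3:collider[blocks] ⇒ blocked
  2. W0 → W3 ← W1 → W2 — W3:collider[blocks]; W1:fork[open] ⇒ blocked
Every path is blocked, so W0 and W2 are d-separated given {W5}.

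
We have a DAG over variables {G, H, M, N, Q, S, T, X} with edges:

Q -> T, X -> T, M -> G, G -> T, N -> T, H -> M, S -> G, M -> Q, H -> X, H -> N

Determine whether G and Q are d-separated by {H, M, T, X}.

Enumerating the 6 paths from G to Q and testing each for blocking by {H, M, T, X}:
Path 1: G ← M ← H → N → T ← Q
  M is a chain here and M is conditioned on, so the path is blocked at M.
Path 2: G ← M ← H → X → T ← Q
  M is a chain here and M is conditioned on, so the path is blocked at M.
Path 3: G ← M → Q
  M is a fork here and M is conditioned on, so the path is blocked at M.
Path 4: G → T ← N ← H → M → Q
  H is a fork here and H is conditioned on, so the path is blocked at H.
Path 5: G → T ← X ← H → M → Q
  X is a chain here and X is conditioned on, so the path is blocked at X.
Path 6: G → T ← Q
  T is a collider and T is conditioned on, which opens it — no node blocks this path, so it is active.
At least one path is unblocked, so d-separation fails.

No — G and Q are not d-separated given {H, M, T, X}.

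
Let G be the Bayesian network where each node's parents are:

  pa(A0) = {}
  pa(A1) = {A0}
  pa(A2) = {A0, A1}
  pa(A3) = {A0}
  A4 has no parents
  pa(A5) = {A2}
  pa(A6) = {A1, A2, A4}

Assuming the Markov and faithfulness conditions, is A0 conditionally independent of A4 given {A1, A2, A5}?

There are 4 undirected paths between A0 and A4; checking each against the conditioning set {A1, A2, A5}:
Path 1: A0 → A1 → A2 → A6 ← A4
  A1 is a chain here and A1 is conditioned on, so the path is blocked at A1.
Path 2: A0 → A1 → A6 ← A4
  A1 is a chain here and A1 is conditioned on, so the path is blocked at A1.
Path 3: A0 → A2 ← A1 → A6 ← A4
  A1 is a fork here and A1 is conditioned on, so the path is blocked at A1.
Path 4: A0 → A2 → A6 ← A4
  A2 is a chain here and A2 is conditioned on, so the path is blocked at A2.
Every path is blocked, so A0 and A4 are d-separated given {A1, A2, A5}.

Yes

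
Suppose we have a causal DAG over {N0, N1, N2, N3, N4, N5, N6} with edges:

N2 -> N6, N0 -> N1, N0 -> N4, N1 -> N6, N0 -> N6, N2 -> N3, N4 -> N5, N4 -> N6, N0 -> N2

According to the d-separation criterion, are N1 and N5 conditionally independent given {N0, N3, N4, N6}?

We examine all 6 paths between N1 and N5:
  1. N1 ← N0 → N2 → N6 ← N4 → N5 — N0:fork[blocks]; N2:chain[open]; N6:collider[open]; N4:fork[blocks] ⇒ blocked
  2. N1 ← N0 → N4 → N5 — N0:fork[blocks]; N4:chain[blocks] ⇒ blocked
  3. N1 ← N0 → N6 ← N4 → N5 — N0:fork[blocks]; N6:collider[open]; N4:fork[blocks] ⇒ blocked
  4. N1 → N6 ← N0 → N4 → N5 — N6:collider[open]; N0:fork[blocks]; N4:chain[blocks] ⇒ blocked
  5. N1 → N6 ← N2 ← N0 → N4 → N5 — N6:collider[open]; N2:chain[open]; N0:fork[blocks]; N4:chain[blocks] ⇒ blocked
  6. N1 → N6 ← N4 → N5 — N6:collider[open]; N4:fork[blocks] ⇒ blocked
Every path is blocked, so N1 and N5 are d-separated given {N0, N3, N4, N6}.

Yes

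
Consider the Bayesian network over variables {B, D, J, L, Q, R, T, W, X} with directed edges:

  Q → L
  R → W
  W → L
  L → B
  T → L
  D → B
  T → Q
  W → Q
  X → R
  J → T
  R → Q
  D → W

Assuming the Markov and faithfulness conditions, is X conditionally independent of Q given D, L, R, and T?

Yes — X and Q are d-separated given {D, L, R, T}.

Enumerating the 6 paths from X to Q and testing each for blocking by {D, L, R, T}:
Path 1: X → R → Q
  R is a chain here and R is conditioned on, so the path is blocked at R.
Path 2: X → R → W → Q
  R is a chain here and R is conditioned on, so the path is blocked at R.
Path 3: X → R → W ← D → B ← L ← T → Q
  R is a chain here and R is conditioned on, so the path is blocked at R.
Path 4: X → R → W ← D → B ← L ← Q
  R is a chain here and R is conditioned on, so the path is blocked at R.
Path 5: X → R → W → L ← T → Q
  R is a chain here and R is conditioned on, so the path is blocked at R.
Path 6: X → R → W → L ← Q
  R is a chain here and R is conditioned on, so the path is blocked at R.
All paths are blocked; X ⊥ Q | {D, L, R, T} holds.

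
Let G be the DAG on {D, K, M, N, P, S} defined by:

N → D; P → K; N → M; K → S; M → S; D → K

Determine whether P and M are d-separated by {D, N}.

Yes — P and M are d-separated given {D, N}.

There are 2 undirected paths between P and M; checking each against the conditioning set {D, N}:
  1. P → K → S ← M — K:chain[open]; S:collider[blocks] ⇒ blocked
  2. P → K ← D ← N → M — K:collider[blocks]; D:chain[blocks]; N:fork[blocks] ⇒ blocked
Since every path is blocked, d-separation holds.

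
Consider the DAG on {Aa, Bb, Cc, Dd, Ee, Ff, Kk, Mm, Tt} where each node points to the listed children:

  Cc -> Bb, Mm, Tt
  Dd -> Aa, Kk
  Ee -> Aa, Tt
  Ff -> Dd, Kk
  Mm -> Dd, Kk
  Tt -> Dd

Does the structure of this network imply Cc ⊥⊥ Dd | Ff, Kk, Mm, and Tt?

Yes

Enumerating the 5 paths from Cc to Dd and testing each for blocking by {Ff, Kk, Mm, Tt}:
  1. Cc → Tt → Dd — Tt:chain[blocks] ⇒ blocked
  2. Cc → Tt ← Ee → Aa ← Dd — Tt:collider[open]; Ee:fork[open]; Aa:collider[blocks] ⇒ blocked
  3. Cc → Mm → Dd — Mm:chain[blocks] ⇒ blocked
  4. Cc → Mm → Kk ← Dd — Mm:chain[blocks]; Kk:collider[open] ⇒ blocked
  5. Cc → Mm → Kk ← Ff → Dd — Mm:chain[blocks]; Kk:collider[open]; Ff:fork[blocks] ⇒ blocked
Since every path is blocked, d-separation holds.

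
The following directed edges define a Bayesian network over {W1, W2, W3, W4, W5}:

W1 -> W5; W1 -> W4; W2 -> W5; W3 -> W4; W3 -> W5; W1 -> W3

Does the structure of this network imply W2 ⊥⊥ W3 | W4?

3 paths connect W2 and W3; each must be blocked for d-separation to hold:
Path 1: W2 → W5 ← W1 → W4 ← W3
  W5 is a collider here and neither W5 nor any of its descendants is conditioned on, so the collider stays closed — the path is blocked at W5.
Path 2: W2 → W5 ← W1 → W3
  W5 is a collider here and neither W5 nor any of its descendants is conditioned on, so the collider stays closed — the path is blocked at W5.
Path 3: W2 → W5 ← W3
  W5 is a collider here and neither W5 nor any of its descendants is conditioned on, so the collider stays closed — the path is blocked at W5.
All paths are blocked; W2 ⊥ W3 | {W4} holds.

Yes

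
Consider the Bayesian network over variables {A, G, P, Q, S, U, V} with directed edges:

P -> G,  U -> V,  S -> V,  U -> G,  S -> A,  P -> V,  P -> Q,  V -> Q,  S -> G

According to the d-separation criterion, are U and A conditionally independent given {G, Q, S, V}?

There are 6 undirected paths between U and A; checking each against the conditioning set {G, Q, S, V}:
Path 1: U → G ← S → A
  S is a fork here and S is conditioned on, so the path is blocked at S.
Path 2: U → G ← P → Q ← V ← S → A
  V is a chain here and V is conditioned on, so the path is blocked at V.
Path 3: U → G ← P → V ← S → A
  S is a fork here and S is conditioned on, so the path is blocked at S.
Path 4: U → V → Q ← P → G ← S → A
  V is a chain here and V is conditioned on, so the path is blocked at V.
Path 5: U → V ← S → A
  S is a fork here and S is conditioned on, so the path is blocked at S.
Path 6: U → V ← P → G ← S → A
  S is a fork here and S is conditioned on, so the path is blocked at S.
All paths are blocked; U ⊥ A | {G, Q, S, V} holds.

Yes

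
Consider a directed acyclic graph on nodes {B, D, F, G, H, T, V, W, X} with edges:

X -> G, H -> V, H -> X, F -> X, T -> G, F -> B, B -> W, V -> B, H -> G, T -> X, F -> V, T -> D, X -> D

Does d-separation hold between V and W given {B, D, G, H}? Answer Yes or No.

There are 6 undirected paths between V and W; checking each against the conditioning set {B, D, G, H}:
Path 1: V ← F → B → W
  B is a chain here and B is conditioned on, so the path is blocked at B.
Path 2: V → B → W
  B is a chain here and B is conditioned on, so the path is blocked at B.
Path 3: V ← H → X ← F → B → W
  H is a fork here and H is conditioned on, so the path is blocked at H.
Path 4: V ← H → G ← X ← F → B → W
  H is a fork here and H is conditioned on, so the path is blocked at H.
Path 5: V ← H → G ← T → X ← F → B → W
  H is a fork here and H is conditioned on, so the path is blocked at H.
Path 6: V ← H → G ← T → D ← X ← F → B → W
  H is a fork here and H is conditioned on, so the path is blocked at H.
All paths are blocked; V ⊥ W | {B, D, G, H} holds.

Yes — V and W are d-separated given {B, D, G, H}.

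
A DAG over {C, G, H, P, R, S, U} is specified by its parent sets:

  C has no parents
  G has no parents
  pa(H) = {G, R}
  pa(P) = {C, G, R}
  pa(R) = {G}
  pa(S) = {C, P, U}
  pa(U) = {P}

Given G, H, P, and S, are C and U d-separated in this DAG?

No

We examine all 4 paths between C and U:
Path 1: C → S ← U
  S is a collider and S is conditioned on, which opens it — no node blocks this path, so it is active.
Path 2: C → S ← P → U
  P is a fork here and P is conditioned on, so the path is blocked at P.
Path 3: C → P → U
  P is a chain here and P is conditioned on, so the path is blocked at P.
Path 4: C → P → S ← U
  P is a chain here and P is conditioned on, so the path is blocked at P.
Because an active path exists, C and U are not d-separated.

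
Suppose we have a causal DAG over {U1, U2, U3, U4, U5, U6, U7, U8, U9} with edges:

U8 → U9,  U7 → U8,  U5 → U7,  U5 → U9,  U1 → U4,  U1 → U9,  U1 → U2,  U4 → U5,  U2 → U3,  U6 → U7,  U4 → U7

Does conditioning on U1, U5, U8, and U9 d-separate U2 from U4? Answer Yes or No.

Yes — U2 and U4 are d-separated given {U1, U5, U8, U9}.

5 paths connect U2 and U4; each must be blocked for d-separation to hold:
Path 1: U2 ← U1 → U4
  U1 is a fork here and U1 is conditioned on, so the path is blocked at U1.
Path 2: U2 ← U1 → U9 ← U8 ← U7 ← U4
  U1 is a fork here and U1 is conditioned on, so the path is blocked at U1.
Path 3: U2 ← U1 → U9 ← U8 ← U7 ← U5 ← U4
  U1 is a fork here and U1 is conditioned on, so the path is blocked at U1.
Path 4: U2 ← U1 → U9 ← U5 ← U4
  U1 is a fork here and U1 is conditioned on, so the path is blocked at U1.
Path 5: U2 ← U1 → U9 ← U5 → U7 ← U4
  U1 is a fork here and U1 is conditioned on, so the path is blocked at U1.
Since every path is blocked, d-separation holds.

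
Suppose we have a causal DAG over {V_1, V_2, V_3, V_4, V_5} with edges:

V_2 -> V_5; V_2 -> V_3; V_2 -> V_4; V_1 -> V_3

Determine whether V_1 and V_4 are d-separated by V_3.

No

Only one path connects V_1 and V_4:
Path 1: V_1 → V_3 ← V_2 → V_4
  V_3 is a collider and V_3 is conditioned on, which opens it; V_2 is a fork and V_2 is not conditioned on — no node blocks this path, so it is active.
Since the path V_1 → V_3 ← V_2 → V_4 is active, V_1 and V_4 are not d-separated given {V_3}.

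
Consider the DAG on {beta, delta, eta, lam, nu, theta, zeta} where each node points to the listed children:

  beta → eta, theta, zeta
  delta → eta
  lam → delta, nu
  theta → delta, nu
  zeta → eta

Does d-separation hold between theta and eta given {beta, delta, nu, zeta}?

We examine all 4 paths between theta and eta:
  1. theta → nu ← lam → delta → eta — nu:collider[open]; lam:fork[open]; delta:chain[blocks] ⇒ blocked
  2. theta → delta → eta — delta:chain[blocks] ⇒ blocked
  3. theta ← beta → eta — beta:fork[blocks] ⇒ blocked
  4. theta ← beta → zeta → eta — beta:fork[blocks]; zeta:chain[blocks] ⇒ blocked
All paths are blocked; theta ⊥ eta | {beta, delta, nu, zeta} holds.

Yes — theta and eta are d-separated given {beta, delta, nu, zeta}.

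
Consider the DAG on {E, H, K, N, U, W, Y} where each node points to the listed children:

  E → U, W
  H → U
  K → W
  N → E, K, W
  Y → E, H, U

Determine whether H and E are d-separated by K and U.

There are 4 undirected paths between H and E; checking each against the conditioning set {K, U}:
Path 1: H → U ← E
  U is a collider and U is conditioned on, which opens it — no node blocks this path, so it is active.
Path 2: H → U ← Y → E
  U is a collider and U is conditioned on, which opens it; Y is a fork and Y is not conditioned on — no node blocks this path, so it is active.
Path 3: H ← Y → E
  Y is a fork and Y is not conditioned on — no node blocks this path, so it is active.
Path 4: H ← Y → U ← E
  Y is a fork and Y is not conditioned on; U is a collider and U is conditioned on, which opens it — no node blocks this path, so it is active.
Because an active path exists, H and E are not d-separated.

No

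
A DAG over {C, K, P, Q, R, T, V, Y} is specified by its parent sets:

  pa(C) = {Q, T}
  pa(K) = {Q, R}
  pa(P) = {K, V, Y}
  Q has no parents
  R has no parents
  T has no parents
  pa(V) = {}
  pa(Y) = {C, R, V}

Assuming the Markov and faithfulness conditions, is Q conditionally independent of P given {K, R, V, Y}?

Enumerating the 6 paths from Q to P and testing each for blocking by {K, R, V, Y}:
  1. Q → K ← R → Y → P — K:collider[open]; R:fork[blocks]; Y:chain[blocks] ⇒ blocked
  2. Q → K ← R → Y ← V → P — K:collider[open]; R:fork[blocks]; Y:collider[open]; V:fork[blocks] ⇒ blocked
  3. Q → K → P — K:chain[blocks] ⇒ blocked
  4. Q → C → Y ← R → K → P — C:chain[open]; Y:collider[open]; R:fork[blocks]; K:chain[blocks] ⇒ blocked
  5. Q → C → Y → P — C:chain[open]; Y:chain[blocks] ⇒ blocked
  6. Q → C → Y ← V → P — C:chain[open]; Y:collider[open]; V:fork[blocks] ⇒ blocked
Every path is blocked, so Q and P are d-separated given {K, R, V, Y}.

Yes — Q and P are d-separated given {K, R, V, Y}.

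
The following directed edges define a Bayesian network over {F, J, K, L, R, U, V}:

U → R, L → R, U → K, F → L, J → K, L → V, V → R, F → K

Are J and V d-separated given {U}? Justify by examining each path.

Yes — J and V are d-separated given {U}.

4 paths connect J and V; each must be blocked for d-separation to hold:
  1. J → K ← U → R ← L → V — K:collider[blocks]; U:fork[blocks]; R:collider[blocks]; L:fork[open] ⇒ blocked
  2. J → K ← U → R ← V — K:collider[blocks]; U:fork[blocks]; R:collider[blocks] ⇒ blocked
  3. J → K ← F → L → R ← V — K:collider[blocks]; F:fork[open]; L:chain[open]; R:collider[blocks] ⇒ blocked
  4. J → K ← F → L → V — K:collider[blocks]; F:fork[open]; L:chain[open] ⇒ blocked
Since every path is blocked, d-separation holds.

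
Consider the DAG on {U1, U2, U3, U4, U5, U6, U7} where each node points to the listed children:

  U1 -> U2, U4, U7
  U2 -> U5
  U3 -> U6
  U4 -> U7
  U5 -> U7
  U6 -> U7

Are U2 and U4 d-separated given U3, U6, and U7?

No

Enumerating the 4 paths from U2 to U4 and testing each for blocking by {U3, U6, U7}:
Path 1: U2 ← U1 → U4
  U1 is a fork and U1 is not conditioned on — no node blocks this path, so it is active.
Path 2: U2 ← U1 → U7 ← U4
  U1 is a fork and U1 is not conditioned on; U7 is a collider and U7 is conditioned on, which opens it — no node blocks this path, so it is active.
Path 3: U2 → U5 → U7 ← U1 → U4
  U5 is a chain and U5 is not conditioned on; U7 is a collider and U7 is conditioned on, which opens it; U1 is a fork and U1 is not conditioned on — no node blocks this path, so it is active.
Path 4: U2 → U5 → U7 ← U4
  U5 is a chain and U5 is not conditioned on; U7 is a collider and U7 is conditioned on, which opens it — no node blocks this path, so it is active.
Because an active path exists, U2 and U4 are not d-separated.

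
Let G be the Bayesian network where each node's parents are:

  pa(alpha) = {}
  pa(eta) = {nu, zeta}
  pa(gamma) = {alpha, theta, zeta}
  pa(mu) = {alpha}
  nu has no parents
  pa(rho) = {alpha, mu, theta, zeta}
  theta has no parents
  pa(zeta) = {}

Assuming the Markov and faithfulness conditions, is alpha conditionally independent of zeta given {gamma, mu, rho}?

6 paths connect alpha and zeta; each must be blocked for d-separation to hold:
  1. alpha → mu → rho ← theta → gamma ← zeta — mu:chain[blocks]; rho:collider[open]; theta:fork[open]; gamma:collider[open] ⇒ blocked
  2. alpha → mu → rho ← zeta — mu:chain[blocks]; rho:collider[open] ⇒ blocked
  3. alpha → gamma ← theta → rho ← zeta — gamma:collider[open]; theta:fork[open]; rho:collider[open] ⇒ active
  4. alpha → gamma ← zeta — gamma:collider[open] ⇒ active
  5. alpha → rho ← theta → gamma ← zeta — rho:collider[open]; theta:fork[open]; gamma:collider[open] ⇒ active
  6. alpha → rho ← zeta — rho:collider[open] ⇒ active
Since the path alpha → gamma ← theta → rho ← zeta is active, alpha and zeta are not d-separated given {gamma, mu, rho}.

No — alpha and zeta are not d-separated given {gamma, mu, rho}.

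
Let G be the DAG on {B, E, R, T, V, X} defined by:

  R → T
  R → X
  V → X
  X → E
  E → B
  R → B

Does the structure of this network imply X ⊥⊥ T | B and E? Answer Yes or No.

Enumerating the 2 paths from X to T and testing each for blocking by {B, E}:
Path 1: X ← R → T
  R is a fork and R is not conditioned on — no node blocks this path, so it is active.
Path 2: X → E → B ← R → T
  E is a chain here and E is conditioned on, so the path is blocked at E.
At least one path is unblocked, so d-separation fails.

No — X and T are not d-separated given {B, E}.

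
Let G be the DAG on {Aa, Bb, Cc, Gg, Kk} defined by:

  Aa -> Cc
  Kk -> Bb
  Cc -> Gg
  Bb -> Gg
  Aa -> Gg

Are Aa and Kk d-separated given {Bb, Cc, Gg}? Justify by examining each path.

Yes — Aa and Kk are d-separated given {Bb, Cc, Gg}.

2 paths connect Aa and Kk; each must be blocked for d-separation to hold:
  1. Aa → Cc → Gg ← Bb ← Kk — Cc:chain[blocks]; Gg:collider[open]; Bb:chain[blocks] ⇒ blocked
  2. Aa → Gg ← Bb ← Kk — Gg:collider[open]; Bb:chain[blocks] ⇒ blocked
Since every path is blocked, d-separation holds.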